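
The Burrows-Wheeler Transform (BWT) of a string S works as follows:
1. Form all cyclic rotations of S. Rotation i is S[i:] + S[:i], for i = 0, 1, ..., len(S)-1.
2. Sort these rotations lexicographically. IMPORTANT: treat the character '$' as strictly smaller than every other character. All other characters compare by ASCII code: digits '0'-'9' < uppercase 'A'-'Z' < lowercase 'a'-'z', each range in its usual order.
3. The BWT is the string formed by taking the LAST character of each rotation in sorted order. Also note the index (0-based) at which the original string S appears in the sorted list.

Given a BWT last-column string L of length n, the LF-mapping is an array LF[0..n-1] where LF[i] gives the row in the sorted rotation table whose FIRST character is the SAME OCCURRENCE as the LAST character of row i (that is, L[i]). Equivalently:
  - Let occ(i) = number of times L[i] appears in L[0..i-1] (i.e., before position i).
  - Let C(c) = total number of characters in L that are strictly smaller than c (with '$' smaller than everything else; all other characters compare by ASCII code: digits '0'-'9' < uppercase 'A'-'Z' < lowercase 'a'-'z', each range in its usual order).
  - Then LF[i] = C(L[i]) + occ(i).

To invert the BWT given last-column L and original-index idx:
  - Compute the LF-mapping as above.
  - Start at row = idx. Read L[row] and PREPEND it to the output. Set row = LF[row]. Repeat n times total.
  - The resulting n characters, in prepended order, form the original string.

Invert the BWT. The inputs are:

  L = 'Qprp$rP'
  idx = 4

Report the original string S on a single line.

Answer: ppPrrQ$

Derivation:
LF mapping: 2 3 5 4 0 6 1
Walk LF starting at row 4, prepending L[row]:
  step 1: row=4, L[4]='$', prepend. Next row=LF[4]=0
  step 2: row=0, L[0]='Q', prepend. Next row=LF[0]=2
  step 3: row=2, L[2]='r', prepend. Next row=LF[2]=5
  step 4: row=5, L[5]='r', prepend. Next row=LF[5]=6
  step 5: row=6, L[6]='P', prepend. Next row=LF[6]=1
  step 6: row=1, L[1]='p', prepend. Next row=LF[1]=3
  step 7: row=3, L[3]='p', prepend. Next row=LF[3]=4
Reversed output: ppPrrQ$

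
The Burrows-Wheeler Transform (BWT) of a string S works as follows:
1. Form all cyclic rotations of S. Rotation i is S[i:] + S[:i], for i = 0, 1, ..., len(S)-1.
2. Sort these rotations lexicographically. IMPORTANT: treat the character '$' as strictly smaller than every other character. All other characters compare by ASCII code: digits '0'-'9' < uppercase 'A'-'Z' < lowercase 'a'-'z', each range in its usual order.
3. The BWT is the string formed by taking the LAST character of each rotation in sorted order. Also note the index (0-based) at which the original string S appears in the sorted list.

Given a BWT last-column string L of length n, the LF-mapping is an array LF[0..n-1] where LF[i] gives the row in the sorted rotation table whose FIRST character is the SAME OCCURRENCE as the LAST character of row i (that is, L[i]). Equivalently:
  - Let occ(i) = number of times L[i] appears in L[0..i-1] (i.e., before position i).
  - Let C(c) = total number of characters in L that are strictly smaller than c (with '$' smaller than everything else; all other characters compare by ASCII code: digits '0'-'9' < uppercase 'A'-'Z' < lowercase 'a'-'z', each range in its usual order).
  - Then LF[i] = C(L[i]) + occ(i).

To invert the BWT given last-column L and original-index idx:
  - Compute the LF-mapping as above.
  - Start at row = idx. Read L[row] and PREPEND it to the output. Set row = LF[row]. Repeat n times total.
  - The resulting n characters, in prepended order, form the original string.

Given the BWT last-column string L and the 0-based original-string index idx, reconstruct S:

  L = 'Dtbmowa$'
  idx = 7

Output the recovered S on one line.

LF mapping: 1 6 3 4 5 7 2 0
Walk LF starting at row 7, prepending L[row]:
  step 1: row=7, L[7]='$', prepend. Next row=LF[7]=0
  step 2: row=0, L[0]='D', prepend. Next row=LF[0]=1
  step 3: row=1, L[1]='t', prepend. Next row=LF[1]=6
  step 4: row=6, L[6]='a', prepend. Next row=LF[6]=2
  step 5: row=2, L[2]='b', prepend. Next row=LF[2]=3
  step 6: row=3, L[3]='m', prepend. Next row=LF[3]=4
  step 7: row=4, L[4]='o', prepend. Next row=LF[4]=5
  step 8: row=5, L[5]='w', prepend. Next row=LF[5]=7
Reversed output: wombatD$

Answer: wombatD$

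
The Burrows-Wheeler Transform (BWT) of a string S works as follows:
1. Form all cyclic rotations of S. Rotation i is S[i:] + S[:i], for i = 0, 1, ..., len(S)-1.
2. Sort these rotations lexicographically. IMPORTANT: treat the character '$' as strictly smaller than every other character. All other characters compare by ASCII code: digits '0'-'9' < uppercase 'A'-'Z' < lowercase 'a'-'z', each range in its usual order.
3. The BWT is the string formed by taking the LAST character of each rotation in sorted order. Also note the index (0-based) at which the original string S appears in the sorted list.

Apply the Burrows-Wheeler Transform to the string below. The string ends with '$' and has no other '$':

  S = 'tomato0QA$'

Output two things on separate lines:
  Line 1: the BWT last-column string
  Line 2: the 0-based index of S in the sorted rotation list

All 10 rotations (rotation i = S[i:]+S[:i]):
  rot[0] = tomato0QA$
  rot[1] = omato0QA$t
  rot[2] = mato0QA$to
  rot[3] = ato0QA$tom
  rot[4] = to0QA$toma
  rot[5] = o0QA$tomat
  rot[6] = 0QA$tomato
  rot[7] = QA$tomato0
  rot[8] = A$tomato0Q
  rot[9] = $tomato0QA
Sorted (with $ < everything):
  sorted[0] = $tomato0QA  (last char: 'A')
  sorted[1] = 0QA$tomato  (last char: 'o')
  sorted[2] = A$tomato0Q  (last char: 'Q')
  sorted[3] = QA$tomato0  (last char: '0')
  sorted[4] = ato0QA$tom  (last char: 'm')
  sorted[5] = mato0QA$to  (last char: 'o')
  sorted[6] = o0QA$tomat  (last char: 't')
  sorted[7] = omato0QA$t  (last char: 't')
  sorted[8] = to0QA$toma  (last char: 'a')
  sorted[9] = tomato0QA$  (last char: '$')
Last column: AoQ0motta$
Original string S is at sorted index 9

Answer: AoQ0motta$
9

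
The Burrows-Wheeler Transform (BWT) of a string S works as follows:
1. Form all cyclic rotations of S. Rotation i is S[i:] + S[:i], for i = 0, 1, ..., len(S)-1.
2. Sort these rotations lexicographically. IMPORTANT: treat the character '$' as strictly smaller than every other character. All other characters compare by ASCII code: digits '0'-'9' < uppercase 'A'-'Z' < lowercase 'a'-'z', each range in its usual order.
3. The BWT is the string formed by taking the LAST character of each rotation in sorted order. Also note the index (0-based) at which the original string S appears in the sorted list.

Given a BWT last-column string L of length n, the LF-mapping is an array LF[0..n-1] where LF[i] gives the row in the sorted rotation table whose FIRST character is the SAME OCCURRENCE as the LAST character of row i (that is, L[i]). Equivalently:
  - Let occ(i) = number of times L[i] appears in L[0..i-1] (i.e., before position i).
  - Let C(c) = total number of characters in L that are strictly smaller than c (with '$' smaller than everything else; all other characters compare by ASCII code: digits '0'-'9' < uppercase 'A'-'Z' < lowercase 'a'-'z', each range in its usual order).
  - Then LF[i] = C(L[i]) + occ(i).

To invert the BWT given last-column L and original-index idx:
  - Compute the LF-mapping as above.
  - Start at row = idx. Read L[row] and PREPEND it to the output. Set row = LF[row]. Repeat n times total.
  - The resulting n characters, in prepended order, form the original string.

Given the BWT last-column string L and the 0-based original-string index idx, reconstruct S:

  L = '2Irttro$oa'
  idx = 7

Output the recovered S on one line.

LF mapping: 1 2 6 8 9 7 4 0 5 3
Walk LF starting at row 7, prepending L[row]:
  step 1: row=7, L[7]='$', prepend. Next row=LF[7]=0
  step 2: row=0, L[0]='2', prepend. Next row=LF[0]=1
  step 3: row=1, L[1]='I', prepend. Next row=LF[1]=2
  step 4: row=2, L[2]='r', prepend. Next row=LF[2]=6
  step 5: row=6, L[6]='o', prepend. Next row=LF[6]=4
  step 6: row=4, L[4]='t', prepend. Next row=LF[4]=9
  step 7: row=9, L[9]='a', prepend. Next row=LF[9]=3
  step 8: row=3, L[3]='t', prepend. Next row=LF[3]=8
  step 9: row=8, L[8]='o', prepend. Next row=LF[8]=5
  step 10: row=5, L[5]='r', prepend. Next row=LF[5]=7
Reversed output: rotatorI2$

Answer: rotatorI2$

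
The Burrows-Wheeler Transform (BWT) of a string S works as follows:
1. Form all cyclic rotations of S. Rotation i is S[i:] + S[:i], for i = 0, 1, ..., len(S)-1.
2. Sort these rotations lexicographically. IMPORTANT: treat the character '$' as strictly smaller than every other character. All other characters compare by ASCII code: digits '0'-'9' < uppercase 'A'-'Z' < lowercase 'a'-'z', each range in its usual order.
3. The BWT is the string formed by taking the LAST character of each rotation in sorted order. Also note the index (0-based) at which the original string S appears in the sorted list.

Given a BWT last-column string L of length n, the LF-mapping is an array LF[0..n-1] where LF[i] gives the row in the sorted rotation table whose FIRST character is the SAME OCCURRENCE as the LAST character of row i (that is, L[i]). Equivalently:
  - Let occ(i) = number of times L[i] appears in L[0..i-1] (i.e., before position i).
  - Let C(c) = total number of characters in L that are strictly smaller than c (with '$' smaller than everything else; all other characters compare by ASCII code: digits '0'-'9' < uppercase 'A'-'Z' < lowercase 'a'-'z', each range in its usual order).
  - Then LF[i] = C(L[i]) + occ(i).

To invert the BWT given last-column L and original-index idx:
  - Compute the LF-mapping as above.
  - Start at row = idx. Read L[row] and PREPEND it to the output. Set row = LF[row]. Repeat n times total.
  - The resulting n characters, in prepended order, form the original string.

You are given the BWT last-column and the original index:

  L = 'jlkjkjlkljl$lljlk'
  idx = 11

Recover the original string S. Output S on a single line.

Answer: lkjjjllkkjkllllj$

Derivation:
LF mapping: 1 10 6 2 7 3 11 8 12 4 13 0 14 15 5 16 9
Walk LF starting at row 11, prepending L[row]:
  step 1: row=11, L[11]='$', prepend. Next row=LF[11]=0
  step 2: row=0, L[0]='j', prepend. Next row=LF[0]=1
  step 3: row=1, L[1]='l', prepend. Next row=LF[1]=10
  step 4: row=10, L[10]='l', prepend. Next row=LF[10]=13
  step 5: row=13, L[13]='l', prepend. Next row=LF[13]=15
  step 6: row=15, L[15]='l', prepend. Next row=LF[15]=16
  step 7: row=16, L[16]='k', prepend. Next row=LF[16]=9
  step 8: row=9, L[9]='j', prepend. Next row=LF[9]=4
  step 9: row=4, L[4]='k', prepend. Next row=LF[4]=7
  step 10: row=7, L[7]='k', prepend. Next row=LF[7]=8
  step 11: row=8, L[8]='l', prepend. Next row=LF[8]=12
  step 12: row=12, L[12]='l', prepend. Next row=LF[12]=14
  step 13: row=14, L[14]='j', prepend. Next row=LF[14]=5
  step 14: row=5, L[5]='j', prepend. Next row=LF[5]=3
  step 15: row=3, L[3]='j', prepend. Next row=LF[3]=2
  step 16: row=2, L[2]='k', prepend. Next row=LF[2]=6
  step 17: row=6, L[6]='l', prepend. Next row=LF[6]=11
Reversed output: lkjjjllkkjkllllj$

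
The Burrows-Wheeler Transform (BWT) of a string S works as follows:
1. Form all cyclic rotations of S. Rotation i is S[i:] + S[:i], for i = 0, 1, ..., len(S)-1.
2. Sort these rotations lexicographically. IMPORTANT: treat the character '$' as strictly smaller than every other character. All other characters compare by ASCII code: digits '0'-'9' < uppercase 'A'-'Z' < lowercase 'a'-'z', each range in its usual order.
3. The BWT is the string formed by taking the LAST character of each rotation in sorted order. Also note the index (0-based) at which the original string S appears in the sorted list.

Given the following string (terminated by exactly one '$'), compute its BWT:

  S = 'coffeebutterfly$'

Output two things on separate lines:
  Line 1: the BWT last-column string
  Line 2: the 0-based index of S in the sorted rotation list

Answer: ye$eftforfcetubl
2

Derivation:
All 16 rotations (rotation i = S[i:]+S[:i]):
  rot[0] = coffeebutterfly$
  rot[1] = offeebutterfly$c
  rot[2] = ffeebutterfly$co
  rot[3] = feebutterfly$cof
  rot[4] = eebutterfly$coff
  rot[5] = ebutterfly$coffe
  rot[6] = butterfly$coffee
  rot[7] = utterfly$coffeeb
  rot[8] = tterfly$coffeebu
  rot[9] = terfly$coffeebut
  rot[10] = erfly$coffeebutt
  rot[11] = rfly$coffeebutte
  rot[12] = fly$coffeebutter
  rot[13] = ly$coffeebutterf
  rot[14] = y$coffeebutterfl
  rot[15] = $coffeebutterfly
Sorted (with $ < everything):
  sorted[0] = $coffeebutterfly  (last char: 'y')
  sorted[1] = butterfly$coffee  (last char: 'e')
  sorted[2] = coffeebutterfly$  (last char: '$')
  sorted[3] = ebutterfly$coffe  (last char: 'e')
  sorted[4] = eebutterfly$coff  (last char: 'f')
  sorted[5] = erfly$coffeebutt  (last char: 't')
  sorted[6] = feebutterfly$cof  (last char: 'f')
  sorted[7] = ffeebutterfly$co  (last char: 'o')
  sorted[8] = fly$coffeebutter  (last char: 'r')
  sorted[9] = ly$coffeebutterf  (last char: 'f')
  sorted[10] = offeebutterfly$c  (last char: 'c')
  sorted[11] = rfly$coffeebutte  (last char: 'e')
  sorted[12] = terfly$coffeebut  (last char: 't')
  sorted[13] = tterfly$coffeebu  (last char: 'u')
  sorted[14] = utterfly$coffeeb  (last char: 'b')
  sorted[15] = y$coffeebutterfl  (last char: 'l')
Last column: ye$eftforfcetubl
Original string S is at sorted index 2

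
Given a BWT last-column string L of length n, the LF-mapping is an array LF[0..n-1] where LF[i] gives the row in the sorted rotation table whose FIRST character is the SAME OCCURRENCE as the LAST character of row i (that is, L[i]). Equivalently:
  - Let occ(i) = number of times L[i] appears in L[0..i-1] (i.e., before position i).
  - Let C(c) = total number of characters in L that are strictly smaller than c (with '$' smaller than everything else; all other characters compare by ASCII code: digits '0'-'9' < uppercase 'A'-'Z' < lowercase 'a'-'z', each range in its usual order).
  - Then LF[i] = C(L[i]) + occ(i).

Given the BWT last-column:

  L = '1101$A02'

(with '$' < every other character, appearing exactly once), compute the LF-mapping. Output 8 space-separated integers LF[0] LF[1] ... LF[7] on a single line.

Char counts: '$':1, '0':2, '1':3, '2':1, 'A':1
C (first-col start): C('$')=0, C('0')=1, C('1')=3, C('2')=6, C('A')=7
L[0]='1': occ=0, LF[0]=C('1')+0=3+0=3
L[1]='1': occ=1, LF[1]=C('1')+1=3+1=4
L[2]='0': occ=0, LF[2]=C('0')+0=1+0=1
L[3]='1': occ=2, LF[3]=C('1')+2=3+2=5
L[4]='$': occ=0, LF[4]=C('$')+0=0+0=0
L[5]='A': occ=0, LF[5]=C('A')+0=7+0=7
L[6]='0': occ=1, LF[6]=C('0')+1=1+1=2
L[7]='2': occ=0, LF[7]=C('2')+0=6+0=6

Answer: 3 4 1 5 0 7 2 6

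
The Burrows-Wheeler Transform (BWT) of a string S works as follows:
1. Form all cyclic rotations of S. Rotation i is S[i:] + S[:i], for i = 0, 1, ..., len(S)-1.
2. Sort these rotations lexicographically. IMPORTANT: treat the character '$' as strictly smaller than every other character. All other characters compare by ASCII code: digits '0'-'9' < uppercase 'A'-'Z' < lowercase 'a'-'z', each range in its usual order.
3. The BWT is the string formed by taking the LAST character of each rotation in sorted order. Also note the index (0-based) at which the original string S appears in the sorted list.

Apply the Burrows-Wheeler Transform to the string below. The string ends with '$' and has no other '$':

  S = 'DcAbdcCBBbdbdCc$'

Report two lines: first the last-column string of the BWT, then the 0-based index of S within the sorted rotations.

All 16 rotations (rotation i = S[i:]+S[:i]):
  rot[0] = DcAbdcCBBbdbdCc$
  rot[1] = cAbdcCBBbdbdCc$D
  rot[2] = AbdcCBBbdbdCc$Dc
  rot[3] = bdcCBBbdbdCc$DcA
  rot[4] = dcCBBbdbdCc$DcAb
  rot[5] = cCBBbdbdCc$DcAbd
  rot[6] = CBBbdbdCc$DcAbdc
  rot[7] = BBbdbdCc$DcAbdcC
  rot[8] = BbdbdCc$DcAbdcCB
  rot[9] = bdbdCc$DcAbdcCBB
  rot[10] = dbdCc$DcAbdcCBBb
  rot[11] = bdCc$DcAbdcCBBbd
  rot[12] = dCc$DcAbdcCBBbdb
  rot[13] = Cc$DcAbdcCBBbdbd
  rot[14] = c$DcAbdcCBBbdbdC
  rot[15] = $DcAbdcCBBbdbdCc
Sorted (with $ < everything):
  sorted[0] = $DcAbdcCBBbdbdCc  (last char: 'c')
  sorted[1] = AbdcCBBbdbdCc$Dc  (last char: 'c')
  sorted[2] = BBbdbdCc$DcAbdcC  (last char: 'C')
  sorted[3] = BbdbdCc$DcAbdcCB  (last char: 'B')
  sorted[4] = CBBbdbdCc$DcAbdc  (last char: 'c')
  sorted[5] = Cc$DcAbdcCBBbdbd  (last char: 'd')
  sorted[6] = DcAbdcCBBbdbdCc$  (last char: '$')
  sorted[7] = bdCc$DcAbdcCBBbd  (last char: 'd')
  sorted[8] = bdbdCc$DcAbdcCBB  (last char: 'B')
  sorted[9] = bdcCBBbdbdCc$DcA  (last char: 'A')
  sorted[10] = c$DcAbdcCBBbdbdC  (last char: 'C')
  sorted[11] = cAbdcCBBbdbdCc$D  (last char: 'D')
  sorted[12] = cCBBbdbdCc$DcAbd  (last char: 'd')
  sorted[13] = dCc$DcAbdcCBBbdb  (last char: 'b')
  sorted[14] = dbdCc$DcAbdcCBBb  (last char: 'b')
  sorted[15] = dcCBBbdbdCc$DcAb  (last char: 'b')
Last column: ccCBcd$dBACDdbbb
Original string S is at sorted index 6

Answer: ccCBcd$dBACDdbbb
6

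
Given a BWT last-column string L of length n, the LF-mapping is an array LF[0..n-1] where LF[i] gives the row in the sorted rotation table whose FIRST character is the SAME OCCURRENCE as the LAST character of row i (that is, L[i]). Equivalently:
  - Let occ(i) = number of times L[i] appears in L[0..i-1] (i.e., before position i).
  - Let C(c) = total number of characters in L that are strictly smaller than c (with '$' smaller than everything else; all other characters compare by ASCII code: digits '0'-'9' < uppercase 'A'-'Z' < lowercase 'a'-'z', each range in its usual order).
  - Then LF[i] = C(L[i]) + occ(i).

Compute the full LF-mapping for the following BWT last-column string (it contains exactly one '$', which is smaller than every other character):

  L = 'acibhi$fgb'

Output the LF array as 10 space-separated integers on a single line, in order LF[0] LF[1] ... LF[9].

Answer: 1 4 8 2 7 9 0 5 6 3

Derivation:
Char counts: '$':1, 'a':1, 'b':2, 'c':1, 'f':1, 'g':1, 'h':1, 'i':2
C (first-col start): C('$')=0, C('a')=1, C('b')=2, C('c')=4, C('f')=5, C('g')=6, C('h')=7, C('i')=8
L[0]='a': occ=0, LF[0]=C('a')+0=1+0=1
L[1]='c': occ=0, LF[1]=C('c')+0=4+0=4
L[2]='i': occ=0, LF[2]=C('i')+0=8+0=8
L[3]='b': occ=0, LF[3]=C('b')+0=2+0=2
L[4]='h': occ=0, LF[4]=C('h')+0=7+0=7
L[5]='i': occ=1, LF[5]=C('i')+1=8+1=9
L[6]='$': occ=0, LF[6]=C('$')+0=0+0=0
L[7]='f': occ=0, LF[7]=C('f')+0=5+0=5
L[8]='g': occ=0, LF[8]=C('g')+0=6+0=6
L[9]='b': occ=1, LF[9]=C('b')+1=2+1=3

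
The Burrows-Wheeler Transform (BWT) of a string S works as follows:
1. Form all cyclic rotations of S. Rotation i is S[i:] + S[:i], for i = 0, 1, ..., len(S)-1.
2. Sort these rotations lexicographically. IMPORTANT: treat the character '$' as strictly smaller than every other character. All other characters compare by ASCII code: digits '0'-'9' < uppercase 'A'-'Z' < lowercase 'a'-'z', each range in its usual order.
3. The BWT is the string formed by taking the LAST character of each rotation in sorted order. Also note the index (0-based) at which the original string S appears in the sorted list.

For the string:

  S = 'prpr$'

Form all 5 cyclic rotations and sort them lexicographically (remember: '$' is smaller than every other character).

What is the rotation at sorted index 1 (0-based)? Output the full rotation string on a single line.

All 5 rotations (rotation i = S[i:]+S[:i]):
  rot[0] = prpr$
  rot[1] = rpr$p
  rot[2] = pr$pr
  rot[3] = r$prp
  rot[4] = $prpr
Sorted (with $ < everything):
  sorted[0] = $prpr
  sorted[1] = pr$pr
  sorted[2] = prpr$
  sorted[3] = r$prp
  sorted[4] = rpr$p
sorted[1] = pr$pr

Answer: pr$pr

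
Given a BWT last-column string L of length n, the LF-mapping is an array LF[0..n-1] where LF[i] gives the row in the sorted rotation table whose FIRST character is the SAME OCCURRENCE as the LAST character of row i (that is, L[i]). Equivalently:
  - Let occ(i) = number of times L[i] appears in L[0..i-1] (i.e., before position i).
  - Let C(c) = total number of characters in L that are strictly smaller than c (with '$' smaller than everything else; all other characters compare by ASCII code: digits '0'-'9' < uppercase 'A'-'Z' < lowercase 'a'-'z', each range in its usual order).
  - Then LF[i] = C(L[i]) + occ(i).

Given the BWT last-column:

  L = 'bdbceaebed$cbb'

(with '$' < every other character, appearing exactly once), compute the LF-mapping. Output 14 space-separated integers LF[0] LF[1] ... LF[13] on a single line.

Char counts: '$':1, 'a':1, 'b':5, 'c':2, 'd':2, 'e':3
C (first-col start): C('$')=0, C('a')=1, C('b')=2, C('c')=7, C('d')=9, C('e')=11
L[0]='b': occ=0, LF[0]=C('b')+0=2+0=2
L[1]='d': occ=0, LF[1]=C('d')+0=9+0=9
L[2]='b': occ=1, LF[2]=C('b')+1=2+1=3
L[3]='c': occ=0, LF[3]=C('c')+0=7+0=7
L[4]='e': occ=0, LF[4]=C('e')+0=11+0=11
L[5]='a': occ=0, LF[5]=C('a')+0=1+0=1
L[6]='e': occ=1, LF[6]=C('e')+1=11+1=12
L[7]='b': occ=2, LF[7]=C('b')+2=2+2=4
L[8]='e': occ=2, LF[8]=C('e')+2=11+2=13
L[9]='d': occ=1, LF[9]=C('d')+1=9+1=10
L[10]='$': occ=0, LF[10]=C('$')+0=0+0=0
L[11]='c': occ=1, LF[11]=C('c')+1=7+1=8
L[12]='b': occ=3, LF[12]=C('b')+3=2+3=5
L[13]='b': occ=4, LF[13]=C('b')+4=2+4=6

Answer: 2 9 3 7 11 1 12 4 13 10 0 8 5 6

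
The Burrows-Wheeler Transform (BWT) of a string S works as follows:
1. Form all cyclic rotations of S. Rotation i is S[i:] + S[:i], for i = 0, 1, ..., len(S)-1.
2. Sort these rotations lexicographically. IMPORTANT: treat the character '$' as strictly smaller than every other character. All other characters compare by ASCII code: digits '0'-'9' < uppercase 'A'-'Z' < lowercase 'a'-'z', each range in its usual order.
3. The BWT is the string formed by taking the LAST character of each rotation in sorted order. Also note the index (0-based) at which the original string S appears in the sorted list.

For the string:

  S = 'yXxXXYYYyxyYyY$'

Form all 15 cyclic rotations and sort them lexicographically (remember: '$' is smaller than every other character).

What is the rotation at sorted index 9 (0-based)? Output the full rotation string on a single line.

Answer: xXXYYYyxyYyY$yX

Derivation:
All 15 rotations (rotation i = S[i:]+S[:i]):
  rot[0] = yXxXXYYYyxyYyY$
  rot[1] = XxXXYYYyxyYyY$y
  rot[2] = xXXYYYyxyYyY$yX
  rot[3] = XXYYYyxyYyY$yXx
  rot[4] = XYYYyxyYyY$yXxX
  rot[5] = YYYyxyYyY$yXxXX
  rot[6] = YYyxyYyY$yXxXXY
  rot[7] = YyxyYyY$yXxXXYY
  rot[8] = yxyYyY$yXxXXYYY
  rot[9] = xyYyY$yXxXXYYYy
  rot[10] = yYyY$yXxXXYYYyx
  rot[11] = YyY$yXxXXYYYyxy
  rot[12] = yY$yXxXXYYYyxyY
  rot[13] = Y$yXxXXYYYyxyYy
  rot[14] = $yXxXXYYYyxyYyY
Sorted (with $ < everything):
  sorted[0] = $yXxXXYYYyxyYyY
  sorted[1] = XXYYYyxyYyY$yXx
  sorted[2] = XYYYyxyYyY$yXxX
  sorted[3] = XxXXYYYyxyYyY$y
  sorted[4] = Y$yXxXXYYYyxyYy
  sorted[5] = YYYyxyYyY$yXxXX
  sorted[6] = YYyxyYyY$yXxXXY
  sorted[7] = YyY$yXxXXYYYyxy
  sorted[8] = YyxyYyY$yXxXXYY
  sorted[9] = xXXYYYyxyYyY$yX
  sorted[10] = xyYyY$yXxXXYYYy
  sorted[11] = yXxXXYYYyxyYyY$
  sorted[12] = yY$yXxXXYYYyxyY
  sorted[13] = yYyY$yXxXXYYYyx
  sorted[14] = yxyYyY$yXxXXYYY
sorted[9] = xXXYYYyxyYyY$yX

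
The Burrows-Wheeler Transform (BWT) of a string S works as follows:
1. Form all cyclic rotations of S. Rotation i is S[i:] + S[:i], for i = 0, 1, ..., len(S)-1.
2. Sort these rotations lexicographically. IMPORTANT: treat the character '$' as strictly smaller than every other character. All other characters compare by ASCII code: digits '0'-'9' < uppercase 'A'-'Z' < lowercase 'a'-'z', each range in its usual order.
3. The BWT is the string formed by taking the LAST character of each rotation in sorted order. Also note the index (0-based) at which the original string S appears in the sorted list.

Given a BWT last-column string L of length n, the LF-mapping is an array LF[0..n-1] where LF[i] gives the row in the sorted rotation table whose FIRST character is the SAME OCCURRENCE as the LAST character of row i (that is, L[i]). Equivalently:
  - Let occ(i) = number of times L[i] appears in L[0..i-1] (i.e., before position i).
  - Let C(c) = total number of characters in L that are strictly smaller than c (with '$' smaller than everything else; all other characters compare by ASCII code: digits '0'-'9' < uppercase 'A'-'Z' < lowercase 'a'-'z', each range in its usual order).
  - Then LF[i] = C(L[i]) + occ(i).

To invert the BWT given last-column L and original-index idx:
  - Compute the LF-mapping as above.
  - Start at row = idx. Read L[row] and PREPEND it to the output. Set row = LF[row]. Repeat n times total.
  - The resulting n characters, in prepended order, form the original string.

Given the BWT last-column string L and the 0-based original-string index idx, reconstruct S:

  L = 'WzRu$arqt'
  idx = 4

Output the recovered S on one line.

Answer: quartzRW$

Derivation:
LF mapping: 2 8 1 7 0 3 5 4 6
Walk LF starting at row 4, prepending L[row]:
  step 1: row=4, L[4]='$', prepend. Next row=LF[4]=0
  step 2: row=0, L[0]='W', prepend. Next row=LF[0]=2
  step 3: row=2, L[2]='R', prepend. Next row=LF[2]=1
  step 4: row=1, L[1]='z', prepend. Next row=LF[1]=8
  step 5: row=8, L[8]='t', prepend. Next row=LF[8]=6
  step 6: row=6, L[6]='r', prepend. Next row=LF[6]=5
  step 7: row=5, L[5]='a', prepend. Next row=LF[5]=3
  step 8: row=3, L[3]='u', prepend. Next row=LF[3]=7
  step 9: row=7, L[7]='q', prepend. Next row=LF[7]=4
Reversed output: quartzRW$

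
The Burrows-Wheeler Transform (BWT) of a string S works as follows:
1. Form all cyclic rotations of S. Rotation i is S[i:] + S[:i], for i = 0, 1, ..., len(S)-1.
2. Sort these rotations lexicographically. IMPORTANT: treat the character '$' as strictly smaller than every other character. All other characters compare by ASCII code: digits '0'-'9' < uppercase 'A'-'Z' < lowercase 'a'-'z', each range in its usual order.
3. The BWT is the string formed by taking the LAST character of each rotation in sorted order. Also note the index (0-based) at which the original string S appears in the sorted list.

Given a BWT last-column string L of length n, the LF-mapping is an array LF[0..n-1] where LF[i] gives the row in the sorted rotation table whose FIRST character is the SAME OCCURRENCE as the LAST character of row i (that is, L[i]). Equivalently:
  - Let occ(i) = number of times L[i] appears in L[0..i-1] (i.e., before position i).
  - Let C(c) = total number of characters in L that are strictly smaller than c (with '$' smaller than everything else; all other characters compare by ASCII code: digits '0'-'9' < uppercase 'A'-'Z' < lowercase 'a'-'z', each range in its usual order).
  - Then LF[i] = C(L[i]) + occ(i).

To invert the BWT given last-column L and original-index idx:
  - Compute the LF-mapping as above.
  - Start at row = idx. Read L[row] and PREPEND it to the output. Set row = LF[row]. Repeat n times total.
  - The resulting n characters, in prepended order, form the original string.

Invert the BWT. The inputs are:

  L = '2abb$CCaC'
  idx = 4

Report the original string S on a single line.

LF mapping: 1 5 7 8 0 2 3 6 4
Walk LF starting at row 4, prepending L[row]:
  step 1: row=4, L[4]='$', prepend. Next row=LF[4]=0
  step 2: row=0, L[0]='2', prepend. Next row=LF[0]=1
  step 3: row=1, L[1]='a', prepend. Next row=LF[1]=5
  step 4: row=5, L[5]='C', prepend. Next row=LF[5]=2
  step 5: row=2, L[2]='b', prepend. Next row=LF[2]=7
  step 6: row=7, L[7]='a', prepend. Next row=LF[7]=6
  step 7: row=6, L[6]='C', prepend. Next row=LF[6]=3
  step 8: row=3, L[3]='b', prepend. Next row=LF[3]=8
  step 9: row=8, L[8]='C', prepend. Next row=LF[8]=4
Reversed output: CbCabCa2$

Answer: CbCabCa2$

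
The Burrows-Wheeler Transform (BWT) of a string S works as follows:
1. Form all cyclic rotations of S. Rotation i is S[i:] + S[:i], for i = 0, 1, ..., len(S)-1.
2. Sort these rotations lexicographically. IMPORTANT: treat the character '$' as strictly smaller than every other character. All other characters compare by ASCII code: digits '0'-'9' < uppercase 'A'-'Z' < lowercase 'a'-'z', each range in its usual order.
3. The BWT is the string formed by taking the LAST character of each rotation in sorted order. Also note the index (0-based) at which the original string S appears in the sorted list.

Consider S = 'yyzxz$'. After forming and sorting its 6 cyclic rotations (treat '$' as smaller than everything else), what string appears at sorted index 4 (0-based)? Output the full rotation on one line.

Answer: z$yyzx

Derivation:
All 6 rotations (rotation i = S[i:]+S[:i]):
  rot[0] = yyzxz$
  rot[1] = yzxz$y
  rot[2] = zxz$yy
  rot[3] = xz$yyz
  rot[4] = z$yyzx
  rot[5] = $yyzxz
Sorted (with $ < everything):
  sorted[0] = $yyzxz
  sorted[1] = xz$yyz
  sorted[2] = yyzxz$
  sorted[3] = yzxz$y
  sorted[4] = z$yyzx
  sorted[5] = zxz$yy
sorted[4] = z$yyzx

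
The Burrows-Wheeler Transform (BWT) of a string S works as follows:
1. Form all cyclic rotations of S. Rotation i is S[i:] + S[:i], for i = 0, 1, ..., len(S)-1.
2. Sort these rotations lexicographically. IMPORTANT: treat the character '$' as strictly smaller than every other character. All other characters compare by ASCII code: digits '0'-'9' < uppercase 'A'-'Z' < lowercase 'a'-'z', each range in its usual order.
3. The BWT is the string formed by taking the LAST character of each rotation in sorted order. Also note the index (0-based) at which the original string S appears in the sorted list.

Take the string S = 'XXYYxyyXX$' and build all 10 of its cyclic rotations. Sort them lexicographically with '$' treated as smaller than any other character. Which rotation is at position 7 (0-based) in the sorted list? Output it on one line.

All 10 rotations (rotation i = S[i:]+S[:i]):
  rot[0] = XXYYxyyXX$
  rot[1] = XYYxyyXX$X
  rot[2] = YYxyyXX$XX
  rot[3] = YxyyXX$XXY
  rot[4] = xyyXX$XXYY
  rot[5] = yyXX$XXYYx
  rot[6] = yXX$XXYYxy
  rot[7] = XX$XXYYxyy
  rot[8] = X$XXYYxyyX
  rot[9] = $XXYYxyyXX
Sorted (with $ < everything):
  sorted[0] = $XXYYxyyXX
  sorted[1] = X$XXYYxyyX
  sorted[2] = XX$XXYYxyy
  sorted[3] = XXYYxyyXX$
  sorted[4] = XYYxyyXX$X
  sorted[5] = YYxyyXX$XX
  sorted[6] = YxyyXX$XXY
  sorted[7] = xyyXX$XXYY
  sorted[8] = yXX$XXYYxy
  sorted[9] = yyXX$XXYYx
sorted[7] = xyyXX$XXYY

Answer: xyyXX$XXYY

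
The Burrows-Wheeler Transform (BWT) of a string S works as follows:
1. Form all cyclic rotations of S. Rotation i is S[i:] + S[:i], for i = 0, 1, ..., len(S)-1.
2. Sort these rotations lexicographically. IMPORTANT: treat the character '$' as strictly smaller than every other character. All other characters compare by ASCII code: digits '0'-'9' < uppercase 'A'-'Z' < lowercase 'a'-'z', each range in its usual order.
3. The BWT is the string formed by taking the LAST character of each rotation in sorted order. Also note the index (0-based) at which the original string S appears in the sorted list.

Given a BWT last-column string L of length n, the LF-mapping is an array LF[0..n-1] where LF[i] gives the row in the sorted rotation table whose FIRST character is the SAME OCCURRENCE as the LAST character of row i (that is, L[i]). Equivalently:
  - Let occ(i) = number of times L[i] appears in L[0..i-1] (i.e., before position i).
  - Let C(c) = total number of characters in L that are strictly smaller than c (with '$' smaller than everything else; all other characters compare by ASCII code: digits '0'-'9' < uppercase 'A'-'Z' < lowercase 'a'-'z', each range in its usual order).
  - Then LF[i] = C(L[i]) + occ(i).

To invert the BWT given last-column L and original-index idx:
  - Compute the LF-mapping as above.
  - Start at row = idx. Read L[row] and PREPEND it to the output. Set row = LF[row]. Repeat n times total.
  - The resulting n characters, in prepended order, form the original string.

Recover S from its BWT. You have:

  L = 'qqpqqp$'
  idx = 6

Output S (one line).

LF mapping: 3 4 1 5 6 2 0
Walk LF starting at row 6, prepending L[row]:
  step 1: row=6, L[6]='$', prepend. Next row=LF[6]=0
  step 2: row=0, L[0]='q', prepend. Next row=LF[0]=3
  step 3: row=3, L[3]='q', prepend. Next row=LF[3]=5
  step 4: row=5, L[5]='p', prepend. Next row=LF[5]=2
  step 5: row=2, L[2]='p', prepend. Next row=LF[2]=1
  step 6: row=1, L[1]='q', prepend. Next row=LF[1]=4
  step 7: row=4, L[4]='q', prepend. Next row=LF[4]=6
Reversed output: qqppqq$

Answer: qqppqq$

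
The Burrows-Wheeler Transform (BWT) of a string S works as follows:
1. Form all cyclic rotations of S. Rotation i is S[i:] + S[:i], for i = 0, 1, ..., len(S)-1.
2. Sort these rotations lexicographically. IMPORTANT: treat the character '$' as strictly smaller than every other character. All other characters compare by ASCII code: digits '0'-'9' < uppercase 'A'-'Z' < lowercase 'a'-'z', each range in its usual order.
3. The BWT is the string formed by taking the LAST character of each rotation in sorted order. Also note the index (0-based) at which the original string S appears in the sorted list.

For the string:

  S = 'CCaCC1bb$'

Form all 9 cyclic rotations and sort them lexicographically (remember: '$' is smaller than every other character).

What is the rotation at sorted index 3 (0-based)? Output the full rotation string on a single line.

Answer: CC1bb$CCa

Derivation:
All 9 rotations (rotation i = S[i:]+S[:i]):
  rot[0] = CCaCC1bb$
  rot[1] = CaCC1bb$C
  rot[2] = aCC1bb$CC
  rot[3] = CC1bb$CCa
  rot[4] = C1bb$CCaC
  rot[5] = 1bb$CCaCC
  rot[6] = bb$CCaCC1
  rot[7] = b$CCaCC1b
  rot[8] = $CCaCC1bb
Sorted (with $ < everything):
  sorted[0] = $CCaCC1bb
  sorted[1] = 1bb$CCaCC
  sorted[2] = C1bb$CCaC
  sorted[3] = CC1bb$CCa
  sorted[4] = CCaCC1bb$
  sorted[5] = CaCC1bb$C
  sorted[6] = aCC1bb$CC
  sorted[7] = b$CCaCC1b
  sorted[8] = bb$CCaCC1
sorted[3] = CC1bb$CCa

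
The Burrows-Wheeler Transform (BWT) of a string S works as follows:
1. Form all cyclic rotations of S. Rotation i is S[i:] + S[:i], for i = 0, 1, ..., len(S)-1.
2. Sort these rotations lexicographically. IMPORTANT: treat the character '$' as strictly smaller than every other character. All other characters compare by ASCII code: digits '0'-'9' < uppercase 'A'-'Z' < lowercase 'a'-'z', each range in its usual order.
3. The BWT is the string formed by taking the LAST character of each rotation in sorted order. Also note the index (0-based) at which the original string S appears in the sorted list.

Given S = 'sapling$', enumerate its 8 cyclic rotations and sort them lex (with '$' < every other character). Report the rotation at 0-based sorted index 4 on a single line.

Answer: ling$sap

Derivation:
All 8 rotations (rotation i = S[i:]+S[:i]):
  rot[0] = sapling$
  rot[1] = apling$s
  rot[2] = pling$sa
  rot[3] = ling$sap
  rot[4] = ing$sapl
  rot[5] = ng$sapli
  rot[6] = g$saplin
  rot[7] = $sapling
Sorted (with $ < everything):
  sorted[0] = $sapling
  sorted[1] = apling$s
  sorted[2] = g$saplin
  sorted[3] = ing$sapl
  sorted[4] = ling$sap
  sorted[5] = ng$sapli
  sorted[6] = pling$sa
  sorted[7] = sapling$
sorted[4] = ling$sap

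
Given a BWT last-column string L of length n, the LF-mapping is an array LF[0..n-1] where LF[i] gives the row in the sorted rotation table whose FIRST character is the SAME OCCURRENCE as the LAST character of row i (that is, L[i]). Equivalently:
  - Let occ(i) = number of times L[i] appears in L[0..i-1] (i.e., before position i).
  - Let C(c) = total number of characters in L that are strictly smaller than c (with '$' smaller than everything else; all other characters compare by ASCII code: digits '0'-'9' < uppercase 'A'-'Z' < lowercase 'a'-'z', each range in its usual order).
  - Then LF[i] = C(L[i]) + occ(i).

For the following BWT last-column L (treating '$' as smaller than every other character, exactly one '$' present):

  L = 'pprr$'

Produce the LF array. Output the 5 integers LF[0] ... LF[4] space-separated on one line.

Char counts: '$':1, 'p':2, 'r':2
C (first-col start): C('$')=0, C('p')=1, C('r')=3
L[0]='p': occ=0, LF[0]=C('p')+0=1+0=1
L[1]='p': occ=1, LF[1]=C('p')+1=1+1=2
L[2]='r': occ=0, LF[2]=C('r')+0=3+0=3
L[3]='r': occ=1, LF[3]=C('r')+1=3+1=4
L[4]='$': occ=0, LF[4]=C('$')+0=0+0=0

Answer: 1 2 3 4 0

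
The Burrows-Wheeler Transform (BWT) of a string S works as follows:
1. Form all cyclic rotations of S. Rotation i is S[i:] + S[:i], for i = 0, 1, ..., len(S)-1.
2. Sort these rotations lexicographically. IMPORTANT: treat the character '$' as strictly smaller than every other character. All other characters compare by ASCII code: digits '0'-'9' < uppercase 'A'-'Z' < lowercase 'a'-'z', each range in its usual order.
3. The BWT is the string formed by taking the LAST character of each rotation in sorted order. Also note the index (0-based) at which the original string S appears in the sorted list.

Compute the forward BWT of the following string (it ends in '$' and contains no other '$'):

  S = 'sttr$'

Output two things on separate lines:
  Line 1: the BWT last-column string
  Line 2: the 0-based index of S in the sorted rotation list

Answer: rt$ts
2

Derivation:
All 5 rotations (rotation i = S[i:]+S[:i]):
  rot[0] = sttr$
  rot[1] = ttr$s
  rot[2] = tr$st
  rot[3] = r$stt
  rot[4] = $sttr
Sorted (with $ < everything):
  sorted[0] = $sttr  (last char: 'r')
  sorted[1] = r$stt  (last char: 't')
  sorted[2] = sttr$  (last char: '$')
  sorted[3] = tr$st  (last char: 't')
  sorted[4] = ttr$s  (last char: 's')
Last column: rt$ts
Original string S is at sorted index 2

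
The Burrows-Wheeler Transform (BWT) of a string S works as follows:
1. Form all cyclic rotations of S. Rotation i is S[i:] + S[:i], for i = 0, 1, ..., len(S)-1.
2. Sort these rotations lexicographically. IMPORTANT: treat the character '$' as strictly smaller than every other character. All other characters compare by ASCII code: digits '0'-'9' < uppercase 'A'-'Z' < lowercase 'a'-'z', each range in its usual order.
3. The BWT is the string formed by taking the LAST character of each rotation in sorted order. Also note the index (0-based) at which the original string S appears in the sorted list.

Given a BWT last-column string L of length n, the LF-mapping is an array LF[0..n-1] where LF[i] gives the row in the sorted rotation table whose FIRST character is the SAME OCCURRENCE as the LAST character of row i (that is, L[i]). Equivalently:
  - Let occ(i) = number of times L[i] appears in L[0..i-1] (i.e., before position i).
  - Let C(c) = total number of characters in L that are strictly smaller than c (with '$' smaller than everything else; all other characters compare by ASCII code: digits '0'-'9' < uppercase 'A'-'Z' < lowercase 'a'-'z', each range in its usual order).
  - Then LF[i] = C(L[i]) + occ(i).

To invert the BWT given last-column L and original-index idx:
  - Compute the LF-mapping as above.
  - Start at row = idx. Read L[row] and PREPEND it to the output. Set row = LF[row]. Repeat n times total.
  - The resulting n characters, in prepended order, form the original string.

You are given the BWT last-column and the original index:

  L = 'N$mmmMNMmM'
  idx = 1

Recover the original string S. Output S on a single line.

Answer: MNmMmMmmN$

Derivation:
LF mapping: 4 0 6 7 8 1 5 2 9 3
Walk LF starting at row 1, prepending L[row]:
  step 1: row=1, L[1]='$', prepend. Next row=LF[1]=0
  step 2: row=0, L[0]='N', prepend. Next row=LF[0]=4
  step 3: row=4, L[4]='m', prepend. Next row=LF[4]=8
  step 4: row=8, L[8]='m', prepend. Next row=LF[8]=9
  step 5: row=9, L[9]='M', prepend. Next row=LF[9]=3
  step 6: row=3, L[3]='m', prepend. Next row=LF[3]=7
  step 7: row=7, L[7]='M', prepend. Next row=LF[7]=2
  step 8: row=2, L[2]='m', prepend. Next row=LF[2]=6
  step 9: row=6, L[6]='N', prepend. Next row=LF[6]=5
  step 10: row=5, L[5]='M', prepend. Next row=LF[5]=1
Reversed output: MNmMmMmmN$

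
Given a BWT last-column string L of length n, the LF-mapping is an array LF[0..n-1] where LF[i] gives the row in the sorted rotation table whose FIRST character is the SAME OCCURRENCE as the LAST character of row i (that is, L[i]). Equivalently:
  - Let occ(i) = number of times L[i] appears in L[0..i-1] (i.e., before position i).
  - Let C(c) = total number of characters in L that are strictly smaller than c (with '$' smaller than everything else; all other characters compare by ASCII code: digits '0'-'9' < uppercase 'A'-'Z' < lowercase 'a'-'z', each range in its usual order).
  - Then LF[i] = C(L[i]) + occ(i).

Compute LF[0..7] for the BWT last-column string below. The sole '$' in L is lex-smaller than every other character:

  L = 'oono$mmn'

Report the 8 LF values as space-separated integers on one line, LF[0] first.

Char counts: '$':1, 'm':2, 'n':2, 'o':3
C (first-col start): C('$')=0, C('m')=1, C('n')=3, C('o')=5
L[0]='o': occ=0, LF[0]=C('o')+0=5+0=5
L[1]='o': occ=1, LF[1]=C('o')+1=5+1=6
L[2]='n': occ=0, LF[2]=C('n')+0=3+0=3
L[3]='o': occ=2, LF[3]=C('o')+2=5+2=7
L[4]='$': occ=0, LF[4]=C('$')+0=0+0=0
L[5]='m': occ=0, LF[5]=C('m')+0=1+0=1
L[6]='m': occ=1, LF[6]=C('m')+1=1+1=2
L[7]='n': occ=1, LF[7]=C('n')+1=3+1=4

Answer: 5 6 3 7 0 1 2 4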